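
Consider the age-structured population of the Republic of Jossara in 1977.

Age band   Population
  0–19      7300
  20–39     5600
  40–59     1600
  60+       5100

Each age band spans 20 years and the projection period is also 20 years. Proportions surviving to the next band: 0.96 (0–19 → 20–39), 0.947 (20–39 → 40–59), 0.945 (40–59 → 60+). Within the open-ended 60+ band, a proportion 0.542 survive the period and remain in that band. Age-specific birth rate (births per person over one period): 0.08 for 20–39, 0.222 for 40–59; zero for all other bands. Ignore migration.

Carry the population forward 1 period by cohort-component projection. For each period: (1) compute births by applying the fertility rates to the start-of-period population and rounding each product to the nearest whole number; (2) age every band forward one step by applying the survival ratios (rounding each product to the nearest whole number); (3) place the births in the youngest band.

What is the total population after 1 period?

Let band 1 be 0–19 through band 4 = 60+.
Period 1:
Births: 5600 * 0.08 = 448 ; 1600 * 0.222 = 355 — total 803
Band 2: 7300 * 0.96 = 7008
Band 3: 5600 * 0.947 = 5303
Band 4: 1600 * 0.945 + 5100 * 0.542 = 1512 + 2764 = 4276
Giving 803 / 7008 / 5303 / 4276.
Total after period 1: 803 + 7008 + 5303 + 4276 = 17390

17390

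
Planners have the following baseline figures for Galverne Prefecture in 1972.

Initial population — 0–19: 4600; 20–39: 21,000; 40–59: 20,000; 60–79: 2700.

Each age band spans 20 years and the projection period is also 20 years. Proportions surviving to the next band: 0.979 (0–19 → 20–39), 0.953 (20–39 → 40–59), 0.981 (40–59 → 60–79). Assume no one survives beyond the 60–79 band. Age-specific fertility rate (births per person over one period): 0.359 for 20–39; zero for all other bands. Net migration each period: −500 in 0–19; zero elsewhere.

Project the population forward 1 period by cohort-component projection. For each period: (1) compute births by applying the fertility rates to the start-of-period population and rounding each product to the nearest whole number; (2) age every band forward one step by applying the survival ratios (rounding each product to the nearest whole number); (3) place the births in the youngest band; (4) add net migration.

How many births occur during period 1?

Period 1:
Births: 21000 × 0.359 = 7539
20–39: 4600 × 0.979 = 4503
40–59: 21000 × 0.953 = 20013
60–79: 20000 × 0.981 = 19620
Net migration: 0–19 − 500 → 7039
End of period: [7039, 4503, 20013, 19620]

7539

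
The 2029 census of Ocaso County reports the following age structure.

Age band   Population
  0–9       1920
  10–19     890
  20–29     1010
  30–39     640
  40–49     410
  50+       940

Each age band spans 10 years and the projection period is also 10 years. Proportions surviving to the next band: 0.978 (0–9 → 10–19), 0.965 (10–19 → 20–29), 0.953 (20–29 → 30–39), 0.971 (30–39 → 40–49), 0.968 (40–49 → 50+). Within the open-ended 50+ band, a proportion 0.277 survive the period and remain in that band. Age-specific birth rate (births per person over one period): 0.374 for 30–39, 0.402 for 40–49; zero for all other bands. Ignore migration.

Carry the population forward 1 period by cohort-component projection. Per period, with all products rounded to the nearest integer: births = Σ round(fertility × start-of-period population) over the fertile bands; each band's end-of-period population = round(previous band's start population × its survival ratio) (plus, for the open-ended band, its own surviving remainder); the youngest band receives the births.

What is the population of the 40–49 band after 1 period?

Numbering the groups 1..6 from youngest to oldest:
Period 1.
Births: 640 × 0.374 = 239 ; 410 × 0.402 = 165 — total 404
Group 2: 1920 × 0.978 = 1878
Group 3: 890 × 0.965 = 859
Group 4: 1010 × 0.953 = 963
Group 5: 640 × 0.971 = 621
Group 6: 410 × 0.968 + 940 × 0.277 = 397 + 260 = 657
End of period: [404, 1878, 859, 963, 621, 657]

621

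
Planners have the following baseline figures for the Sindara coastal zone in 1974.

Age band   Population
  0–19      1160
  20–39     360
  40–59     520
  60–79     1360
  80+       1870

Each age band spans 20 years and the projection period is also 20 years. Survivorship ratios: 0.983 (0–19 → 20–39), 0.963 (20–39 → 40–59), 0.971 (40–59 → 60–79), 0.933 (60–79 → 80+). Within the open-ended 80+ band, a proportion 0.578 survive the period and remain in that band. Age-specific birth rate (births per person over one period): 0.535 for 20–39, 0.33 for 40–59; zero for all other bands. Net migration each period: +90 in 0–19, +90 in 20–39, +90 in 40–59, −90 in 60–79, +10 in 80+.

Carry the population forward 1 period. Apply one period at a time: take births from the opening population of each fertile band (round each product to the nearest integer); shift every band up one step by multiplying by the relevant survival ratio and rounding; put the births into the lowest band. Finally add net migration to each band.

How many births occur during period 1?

365

(Groups numbered youngest = 1 to oldest = 5.)
[period 1]
Births: 360 × 0.535 = 193 ; 520 × 0.33 = 172 → total 365
Group 2: 1160 × 0.983 = 1140
Group 3: 360 × 0.963 = 347
Group 4: 520 × 0.971 = 505
Group 5: 1360 × 0.933 + 1870 × 0.578 = 1269 + 1081 = 2350
Net migration: Group 1 + 90 → 455; Group 2 + 90 → 1230; Group 3 + 90 → 437; Group 4 − 90 → 415; Group 5 + 10 → 2360
Population now: 0–19=455, 20–39=1230, 40–59=437, 60–79=415, 80+=2360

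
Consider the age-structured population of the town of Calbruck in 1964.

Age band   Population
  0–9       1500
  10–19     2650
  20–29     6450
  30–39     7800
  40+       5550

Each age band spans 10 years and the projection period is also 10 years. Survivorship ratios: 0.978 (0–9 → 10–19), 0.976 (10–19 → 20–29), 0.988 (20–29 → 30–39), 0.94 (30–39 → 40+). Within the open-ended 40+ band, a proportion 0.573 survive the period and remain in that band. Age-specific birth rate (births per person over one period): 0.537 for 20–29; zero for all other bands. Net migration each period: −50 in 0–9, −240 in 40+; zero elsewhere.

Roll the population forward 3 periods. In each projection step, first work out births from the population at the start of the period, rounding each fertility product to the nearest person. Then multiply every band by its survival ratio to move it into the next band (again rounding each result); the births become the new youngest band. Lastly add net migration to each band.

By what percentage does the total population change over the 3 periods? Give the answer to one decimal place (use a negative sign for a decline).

[period 1]
Births: 6450 × 0.537 = 3464
10–19: 1500 × 0.978 = 1467
20–29: 2650 × 0.976 = 2586
30–39: 6450 × 0.988 = 6373
40+: 7800 × 0.94 + 5550 × 0.573 = 7332 + 3180 = 10512
Net migration: 0–9 − 50 → 3414; 40+ − 240 → 10272
End of period: [3414, 1467, 2586, 6373, 10272]
[period 2]
Births: 2586 × 0.537 = 1389
10–19: 3414 × 0.978 = 3339
20–29: 1467 × 0.976 = 1432
30–39: 2586 × 0.988 = 2555
40+: 6373 × 0.94 + 10272 × 0.573 = 5991 + 5886 = 11877
Net migration: 0–9 − 50 → 1339; 40+ − 240 → 11637
End of period: [1339, 3339, 1432, 2555, 11637]
[period 3]
Births: 1432 × 0.537 = 769
10–19: 1339 × 0.978 = 1310
20–29: 3339 × 0.976 = 3259
30–39: 1432 × 0.988 = 1415
40+: 2555 × 0.94 + 11637 × 0.573 = 2402 + 6668 = 9070
Net migration: 0–9 − 50 → 719; 40+ − 240 → 8830
End of period: [719, 1310, 3259, 1415, 8830]
Total: 23950 → 15533; change = -8417; percentage change = -35.1%

-35.1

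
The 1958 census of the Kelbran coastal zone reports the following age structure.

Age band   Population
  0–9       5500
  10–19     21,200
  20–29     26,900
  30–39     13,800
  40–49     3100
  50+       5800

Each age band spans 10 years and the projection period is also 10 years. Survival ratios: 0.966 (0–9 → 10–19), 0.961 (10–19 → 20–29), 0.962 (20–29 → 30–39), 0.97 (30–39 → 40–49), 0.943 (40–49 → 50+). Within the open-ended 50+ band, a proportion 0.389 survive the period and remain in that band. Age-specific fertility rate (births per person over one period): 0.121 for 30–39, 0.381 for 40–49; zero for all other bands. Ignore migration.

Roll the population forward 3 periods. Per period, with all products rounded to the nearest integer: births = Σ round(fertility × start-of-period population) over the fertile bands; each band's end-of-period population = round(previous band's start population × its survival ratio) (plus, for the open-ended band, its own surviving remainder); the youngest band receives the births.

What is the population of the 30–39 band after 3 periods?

4912

Numbering the bands 1..6 from youngest to oldest:
[period 1]
Births: 13800 × 0.121 = 1670, 3100 × 0.381 = 1181 ⇒ total 2851
Band 2: 5500 × 0.966 = 5313
Band 3: 21200 × 0.961 = 20373
Band 4: 26900 × 0.962 = 25878
Band 5: 13800 × 0.97 = 13386
Band 6: 3100 × 0.943 + 5800 × 0.389 = 2923 + 2256 = 5179
End of period: [2851, 5313, 20373, 25878, 13386, 5179]
[period 2]
Births: 25878 × 0.121 = 3131, 13386 × 0.381 = 5100 ⇒ total 8231
Band 2: 2851 × 0.966 = 2754
Band 3: 5313 × 0.961 = 5106
Band 4: 20373 × 0.962 = 19599
Band 5: 25878 × 0.97 = 25102
Band 6: 13386 × 0.943 + 5179 × 0.389 = 12623 + 2015 = 14638
End of period: [8231, 2754, 5106, 19599, 25102, 14638]
[period 3]
Births: 19599 × 0.121 = 2371, 25102 × 0.381 = 9564 ⇒ total 11935
Band 2: 8231 × 0.966 = 7951
Band 3: 2754 × 0.961 = 2647
Band 4: 5106 × 0.962 = 4912
Band 5: 19599 × 0.97 = 19011
Band 6: 25102 × 0.943 + 14638 × 0.389 = 23671 + 5694 = 29365
End of period: [11935, 7951, 2647, 4912, 19011, 29365]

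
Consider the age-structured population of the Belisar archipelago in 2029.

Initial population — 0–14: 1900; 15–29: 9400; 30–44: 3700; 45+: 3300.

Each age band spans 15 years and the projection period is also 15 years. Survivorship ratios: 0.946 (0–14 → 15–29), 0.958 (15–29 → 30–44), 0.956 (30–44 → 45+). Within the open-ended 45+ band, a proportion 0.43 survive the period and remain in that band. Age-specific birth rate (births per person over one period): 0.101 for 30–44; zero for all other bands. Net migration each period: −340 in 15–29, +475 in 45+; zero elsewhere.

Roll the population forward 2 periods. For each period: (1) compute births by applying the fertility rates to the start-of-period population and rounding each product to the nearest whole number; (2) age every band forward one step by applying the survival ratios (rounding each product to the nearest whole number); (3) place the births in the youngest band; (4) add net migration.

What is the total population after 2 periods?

Call the bands 1 to 4, youngest first.
After projecting period 1:
Births: 3700 × 0.101 = 374
Band 2: 1900 × 0.946 = 1797
Band 3: 9400 × 0.958 = 9005
Band 4: 3700 × 0.956 + 3300 × 0.43 = 3537 + 1419 = 4956
Net migration: Band 2 − 340 → 1457; Band 4 + 475 → 5431
Population now: 0–14=374, 15–29=1457, 30–44=9005, 45+=5431
After projecting period 2:
Births: 9005 × 0.101 = 910
Band 2: 374 × 0.946 = 354
Band 3: 1457 × 0.958 = 1396
Band 4: 9005 × 0.956 + 5431 × 0.43 = 8609 + 2335 = 10944
Net migration: Band 2 − 340 → 14; Band 4 + 475 → 11419
Population now: 0–14=910, 15–29=14, 30–44=1396, 45+=11419
Total after period 2: 910 + 14 + 1396 + 11419 = 13739

13739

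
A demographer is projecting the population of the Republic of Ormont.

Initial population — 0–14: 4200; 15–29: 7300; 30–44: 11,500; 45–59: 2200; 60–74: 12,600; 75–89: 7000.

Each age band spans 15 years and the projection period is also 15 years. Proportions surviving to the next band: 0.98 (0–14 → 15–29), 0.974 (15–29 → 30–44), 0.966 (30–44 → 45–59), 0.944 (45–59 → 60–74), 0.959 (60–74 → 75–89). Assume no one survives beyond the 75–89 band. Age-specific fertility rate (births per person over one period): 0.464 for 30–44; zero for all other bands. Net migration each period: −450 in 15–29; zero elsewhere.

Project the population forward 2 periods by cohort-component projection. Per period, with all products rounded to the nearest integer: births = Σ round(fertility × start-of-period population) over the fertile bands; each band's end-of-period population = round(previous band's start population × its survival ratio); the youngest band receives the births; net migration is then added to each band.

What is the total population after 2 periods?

30996

Let group 1 be 0–14 through group 6 = 75–89.
Period 1:
Births: 11500 * 0.464 = 5336
Group 2: 4200 * 0.98 = 4116
Group 3: 7300 * 0.974 = 7110
Group 4: 11500 * 0.966 = 11109
Group 5: 2200 * 0.944 = 2077
Group 6: 12600 * 0.959 = 12083
Net migration: Group 2 − 450 → 3666
Population now: 0–14=5336, 15–29=3666, 30–44=7110, 45–59=11109, 60–74=2077, 75–89=12083
Period 2:
Births: 7110 * 0.464 = 3299
Group 2: 5336 * 0.98 = 5229
Group 3: 3666 * 0.974 = 3571
Group 4: 7110 * 0.966 = 6868
Group 5: 11109 * 0.944 = 10487
Group 6: 2077 * 0.959 = 1992
Net migration: Group 2 − 450 → 4779
Population now: 0–14=3299, 15–29=4779, 30–44=3571, 45–59=6868, 60–74=10487, 75–89=1992
Total after period 2: 3299 + 4779 + 3571 + 6868 + 10487 + 1992 = 30996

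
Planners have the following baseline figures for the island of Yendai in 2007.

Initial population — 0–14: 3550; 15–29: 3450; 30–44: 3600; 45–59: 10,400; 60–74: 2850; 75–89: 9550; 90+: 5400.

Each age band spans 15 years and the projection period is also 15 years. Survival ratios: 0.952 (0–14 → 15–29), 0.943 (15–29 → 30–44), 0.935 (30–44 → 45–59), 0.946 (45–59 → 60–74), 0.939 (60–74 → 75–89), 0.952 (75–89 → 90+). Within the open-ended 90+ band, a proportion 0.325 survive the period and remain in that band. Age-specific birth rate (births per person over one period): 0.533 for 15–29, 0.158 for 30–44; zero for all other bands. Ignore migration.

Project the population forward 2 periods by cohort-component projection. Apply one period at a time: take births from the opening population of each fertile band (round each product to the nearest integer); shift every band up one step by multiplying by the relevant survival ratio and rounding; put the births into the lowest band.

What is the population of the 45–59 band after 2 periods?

Period 1:
Births: 3450 × 0.533 = 1839 ; 3600 × 0.158 = 569 → 2408
15–29: 3550 × 0.952 = 3380
30–44: 3450 × 0.943 = 3253
45–59: 3600 × 0.935 = 3366
60–74: 10400 × 0.946 = 9838
75–89: 2850 × 0.939 = 2676
90+: 9550 × 0.952 + 5400 × 0.325 = 9092 + 1755 = 10847
Giving 2408 / 3380 / 3253 / 3366 / 9838 / 2676 / 10847.
Period 2:
Births: 3380 × 0.533 = 1802 ; 3253 × 0.158 = 514 → 2316
15–29: 2408 × 0.952 = 2292
30–44: 3380 × 0.943 = 3187
45–59: 3253 × 0.935 = 3042
60–74: 3366 × 0.946 = 3184
75–89: 9838 × 0.939 = 9238
90+: 2676 × 0.952 + 10847 × 0.325 = 2548 + 3525 = 6073
Giving 2316 / 2292 / 3187 / 3042 / 3184 / 9238 / 6073.

3042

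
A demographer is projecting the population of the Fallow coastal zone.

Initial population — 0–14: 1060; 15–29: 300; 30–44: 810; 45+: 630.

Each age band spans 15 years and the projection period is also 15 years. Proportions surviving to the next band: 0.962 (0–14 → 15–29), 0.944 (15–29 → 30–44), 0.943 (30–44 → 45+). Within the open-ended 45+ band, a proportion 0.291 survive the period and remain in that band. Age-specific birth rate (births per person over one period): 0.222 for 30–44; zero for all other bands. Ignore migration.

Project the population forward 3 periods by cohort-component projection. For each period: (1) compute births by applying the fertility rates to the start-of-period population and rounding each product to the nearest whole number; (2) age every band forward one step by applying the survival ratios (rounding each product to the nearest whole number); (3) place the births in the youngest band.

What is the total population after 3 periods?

1504

After projecting period 1:
Births: 810 × 0.222 = 180
15–29: 1060 × 0.962 = 1020
30–44: 300 × 0.944 = 283
45+: 810 × 0.943 + 630 × 0.291 = 764 + 183 = 947
→ [180, 1020, 283, 947]
After projecting period 2:
Births: 283 × 0.222 = 63
15–29: 180 × 0.962 = 173
30–44: 1020 × 0.944 = 963
45+: 283 × 0.943 + 947 × 0.291 = 267 + 276 = 543
→ [63, 173, 963, 543]
After projecting period 3:
Births: 963 × 0.222 = 214
15–29: 63 × 0.962 = 61
30–44: 173 × 0.944 = 163
45+: 963 × 0.943 + 543 × 0.291 = 908 + 158 = 1066
→ [214, 61, 163, 1066]
Total after period 3: 214 + 61 + 163 + 1066 = 1504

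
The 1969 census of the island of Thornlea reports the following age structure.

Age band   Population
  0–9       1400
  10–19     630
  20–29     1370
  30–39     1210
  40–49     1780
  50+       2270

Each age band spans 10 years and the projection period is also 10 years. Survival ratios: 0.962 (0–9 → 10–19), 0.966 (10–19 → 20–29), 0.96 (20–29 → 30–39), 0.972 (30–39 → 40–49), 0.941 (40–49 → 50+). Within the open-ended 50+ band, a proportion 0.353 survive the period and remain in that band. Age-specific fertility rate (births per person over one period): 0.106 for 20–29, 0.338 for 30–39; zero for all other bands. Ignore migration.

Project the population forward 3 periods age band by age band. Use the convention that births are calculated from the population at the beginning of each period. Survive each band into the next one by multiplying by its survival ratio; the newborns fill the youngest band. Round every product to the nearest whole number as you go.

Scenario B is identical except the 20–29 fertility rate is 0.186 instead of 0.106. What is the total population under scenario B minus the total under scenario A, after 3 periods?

(Bands numbered youngest = 1 to oldest = 6.)
Period 1.
Births: 1370 × 0.106 = 145 ; 1210 × 0.338 = 409 ⇒ total 554
Band 2: 1400 × 0.962 = 1347
Band 3: 630 × 0.966 = 609
Band 4: 1370 × 0.96 = 1315
Band 5: 1210 × 0.972 = 1176
Band 6: 1780 × 0.941 + 2270 × 0.353 = 1675 + 801 = 2476
Population now: 0–9=554, 10–19=1347, 20–29=609, 30–39=1315, 40–49=1176, 50+=2476
Period 2.
Births: 609 × 0.106 = 65 ; 1315 × 0.338 = 444 ⇒ total 509
Band 2: 554 × 0.962 = 533
Band 3: 1347 × 0.966 = 1301
Band 4: 609 × 0.96 = 585
Band 5: 1315 × 0.972 = 1278
Band 6: 1176 × 0.941 + 2476 × 0.353 = 1107 + 874 = 1981
Population now: 0–9=509, 10–19=533, 20–29=1301, 30–39=585, 40–49=1278, 50+=1981
Period 3.
Births: 1301 × 0.106 = 138 ; 585 × 0.338 = 198 ⇒ total 336
Band 2: 509 × 0.962 = 490
Band 3: 533 × 0.966 = 515
Band 4: 1301 × 0.96 = 1249
Band 5: 585 × 0.972 = 569
Band 6: 1278 × 0.941 + 1981 × 0.353 = 1203 + 699 = 1902
Population now: 0–9=336, 10–19=490, 20–29=515, 30–39=1249, 40–49=569, 50+=1902
Scenario A total after 3 periods: 5061
Scenario B projection —
Period 1.
Births: 1370 × 0.186 = 255 ; 1210 × 0.338 = 409 ⇒ total 664
Band 2: 1400 × 0.962 = 1347
Band 3: 630 × 0.966 = 609
Band 4: 1370 × 0.96 = 1315
Band 5: 1210 × 0.972 = 1176
Band 6: 1780 × 0.941 + 2270 × 0.353 = 1675 + 801 = 2476
Population now: 0–9=664, 10–19=1347, 20–29=609, 30–39=1315, 40–49=1176, 50+=2476
Period 2.
Births: 609 × 0.186 = 113 ; 1315 × 0.338 = 444 ⇒ total 557
Band 2: 664 × 0.962 = 639
Band 3: 1347 × 0.966 = 1301
Band 4: 609 × 0.96 = 585
Band 5: 1315 × 0.972 = 1278
Band 6: 1176 × 0.941 + 2476 × 0.353 = 1107 + 874 = 1981
Population now: 0–9=557, 10–19=639, 20–29=1301, 30–39=585, 40–49=1278, 50+=1981
Period 3.
Births: 1301 × 0.186 = 242 ; 585 × 0.338 = 198 ⇒ total 440
Band 2: 557 × 0.962 = 536
Band 3: 639 × 0.966 = 617
Band 4: 1301 × 0.96 = 1249
Band 5: 585 × 0.972 = 569
Band 6: 1278 × 0.941 + 1981 × 0.353 = 1203 + 699 = 1902
Population now: 0–9=440, 10–19=536, 20–29=617, 30–39=1249, 40–49=569, 50+=1902
Scenario B total after 3 periods: 5313
Difference B − A = 5313 − 5061 = 252

252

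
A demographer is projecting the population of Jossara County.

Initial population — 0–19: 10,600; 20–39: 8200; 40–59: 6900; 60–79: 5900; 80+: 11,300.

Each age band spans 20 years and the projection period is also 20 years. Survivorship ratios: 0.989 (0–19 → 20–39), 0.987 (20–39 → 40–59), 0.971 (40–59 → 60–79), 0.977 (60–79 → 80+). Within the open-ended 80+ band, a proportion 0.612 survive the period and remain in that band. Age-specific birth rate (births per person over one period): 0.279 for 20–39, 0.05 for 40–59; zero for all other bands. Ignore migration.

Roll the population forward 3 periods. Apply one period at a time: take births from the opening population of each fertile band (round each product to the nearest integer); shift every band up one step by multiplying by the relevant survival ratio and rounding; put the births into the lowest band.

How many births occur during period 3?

[period 1]
Births: 8200 × 0.279 = 2288 ; 6900 × 0.05 = 345 → total 2633
20–39: 10600 × 0.989 = 10483
40–59: 8200 × 0.987 = 8093
60–79: 6900 × 0.971 = 6700
80+: 5900 × 0.977 + 11300 × 0.612 = 5764 + 6916 = 12680
End of period: [2633, 10483, 8093, 6700, 12680]
[period 2]
Births: 10483 × 0.279 = 2925 ; 8093 × 0.05 = 405 → total 3330
20–39: 2633 × 0.989 = 2604
40–59: 10483 × 0.987 = 10347
60–79: 8093 × 0.971 = 7858
80+: 6700 × 0.977 + 12680 × 0.612 = 6546 + 7760 = 14306
End of period: [3330, 2604, 10347, 7858, 14306]
[period 3]
Births: 2604 × 0.279 = 727 ; 10347 × 0.05 = 517 → total 1244
20–39: 3330 × 0.989 = 3293
40–59: 2604 × 0.987 = 2570
60–79: 10347 × 0.971 = 10047
80+: 7858 × 0.977 + 14306 × 0.612 = 7677 + 8755 = 16432
End of period: [1244, 3293, 2570, 10047, 16432]

1244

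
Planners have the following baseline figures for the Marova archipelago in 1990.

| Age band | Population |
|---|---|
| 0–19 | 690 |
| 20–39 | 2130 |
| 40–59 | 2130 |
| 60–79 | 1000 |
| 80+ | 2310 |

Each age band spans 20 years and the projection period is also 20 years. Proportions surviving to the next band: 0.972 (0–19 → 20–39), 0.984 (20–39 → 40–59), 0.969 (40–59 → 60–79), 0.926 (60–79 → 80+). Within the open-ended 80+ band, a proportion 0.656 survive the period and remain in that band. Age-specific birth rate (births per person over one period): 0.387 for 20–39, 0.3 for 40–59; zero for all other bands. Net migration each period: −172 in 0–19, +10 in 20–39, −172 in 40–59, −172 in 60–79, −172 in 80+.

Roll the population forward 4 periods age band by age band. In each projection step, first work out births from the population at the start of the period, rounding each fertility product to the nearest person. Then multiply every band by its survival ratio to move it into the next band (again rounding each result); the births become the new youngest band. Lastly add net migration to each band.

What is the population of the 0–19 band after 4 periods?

405

After projecting period 1:
Births: 2130 * 0.387 = 824, 2130 * 0.3 = 639 → 1463
20–39: 690 * 0.972 = 671
40–59: 2130 * 0.984 = 2096
60–79: 2130 * 0.969 = 2064
80+: 1000 * 0.926 + 2310 * 0.656 = 926 + 1515 = 2441
Net migration: 0–19 − 172 → 1291; 20–39 + 10 → 681; 40–59 − 172 → 1924; 60–79 − 172 → 1892; 80+ − 172 → 2269
End of period: [1291, 681, 1924, 1892, 2269]
After projecting period 2:
Births: 681 * 0.387 = 264, 1924 * 0.3 = 577 → 841
20–39: 1291 * 0.972 = 1255
40–59: 681 * 0.984 = 670
60–79: 1924 * 0.969 = 1864
80+: 1892 * 0.926 + 2269 * 0.656 = 1752 + 1488 = 3240
Net migration: 0–19 − 172 → 669; 20–39 + 10 → 1265; 40–59 − 172 → 498; 60–79 − 172 → 1692; 80+ − 172 → 3068
End of period: [669, 1265, 498, 1692, 3068]
After projecting period 3:
Births: 1265 * 0.387 = 490, 498 * 0.3 = 149 → 639
20–39: 669 * 0.972 = 650
40–59: 1265 * 0.984 = 1245
60–79: 498 * 0.969 = 483
80+: 1692 * 0.926 + 3068 * 0.656 = 1567 + 2013 = 3580
Net migration: 0–19 − 172 → 467; 20–39 + 10 → 660; 40–59 − 172 → 1073; 60–79 − 172 → 311; 80+ − 172 → 3408
End of period: [467, 660, 1073, 311, 3408]
After projecting period 4:
Births: 660 * 0.387 = 255, 1073 * 0.3 = 322 → 577
20–39: 467 * 0.972 = 454
40–59: 660 * 0.984 = 649
60–79: 1073 * 0.969 = 1040
80+: 311 * 0.926 + 3408 * 0.656 = 288 + 2236 = 2524
Net migration: 0–19 − 172 → 405; 20–39 + 10 → 464; 40–59 − 172 → 477; 60–79 − 172 → 868; 80+ − 172 → 2352
End of period: [405, 464, 477, 868, 2352]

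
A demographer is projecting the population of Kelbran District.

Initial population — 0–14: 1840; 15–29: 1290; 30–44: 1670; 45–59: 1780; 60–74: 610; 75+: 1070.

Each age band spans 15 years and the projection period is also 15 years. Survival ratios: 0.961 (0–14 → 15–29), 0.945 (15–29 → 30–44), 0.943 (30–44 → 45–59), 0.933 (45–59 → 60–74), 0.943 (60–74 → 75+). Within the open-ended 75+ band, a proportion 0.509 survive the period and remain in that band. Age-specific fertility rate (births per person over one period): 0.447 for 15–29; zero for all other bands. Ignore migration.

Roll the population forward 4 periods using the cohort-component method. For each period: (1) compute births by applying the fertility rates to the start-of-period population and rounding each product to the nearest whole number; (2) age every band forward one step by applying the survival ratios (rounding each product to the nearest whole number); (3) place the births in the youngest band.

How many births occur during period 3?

248

Let band 1 be 0–14 through band 6 = 75+.
[period 1]
Births: 1290 * 0.447 = 577
Band 2: 1840 * 0.961 = 1768
Band 3: 1290 * 0.945 = 1219
Band 4: 1670 * 0.943 = 1575
Band 5: 1780 * 0.933 = 1661
Band 6: 610 * 0.943 + 1070 * 0.509 = 575 + 545 = 1120
Giving 577 / 1768 / 1219 / 1575 / 1661 / 1120.
[period 2]
Births: 1768 * 0.447 = 790
Band 2: 577 * 0.961 = 554
Band 3: 1768 * 0.945 = 1671
Band 4: 1219 * 0.943 = 1150
Band 5: 1575 * 0.933 = 1469
Band 6: 1661 * 0.943 + 1120 * 0.509 = 1566 + 570 = 2136
Giving 790 / 554 / 1671 / 1150 / 1469 / 2136.
[period 3]
Births: 554 * 0.447 = 248
Band 2: 790 * 0.961 = 759
Band 3: 554 * 0.945 = 524
Band 4: 1671 * 0.943 = 1576
Band 5: 1150 * 0.933 = 1073
Band 6: 1469 * 0.943 + 2136 * 0.509 = 1385 + 1087 = 2472
Giving 248 / 759 / 524 / 1576 / 1073 / 2472.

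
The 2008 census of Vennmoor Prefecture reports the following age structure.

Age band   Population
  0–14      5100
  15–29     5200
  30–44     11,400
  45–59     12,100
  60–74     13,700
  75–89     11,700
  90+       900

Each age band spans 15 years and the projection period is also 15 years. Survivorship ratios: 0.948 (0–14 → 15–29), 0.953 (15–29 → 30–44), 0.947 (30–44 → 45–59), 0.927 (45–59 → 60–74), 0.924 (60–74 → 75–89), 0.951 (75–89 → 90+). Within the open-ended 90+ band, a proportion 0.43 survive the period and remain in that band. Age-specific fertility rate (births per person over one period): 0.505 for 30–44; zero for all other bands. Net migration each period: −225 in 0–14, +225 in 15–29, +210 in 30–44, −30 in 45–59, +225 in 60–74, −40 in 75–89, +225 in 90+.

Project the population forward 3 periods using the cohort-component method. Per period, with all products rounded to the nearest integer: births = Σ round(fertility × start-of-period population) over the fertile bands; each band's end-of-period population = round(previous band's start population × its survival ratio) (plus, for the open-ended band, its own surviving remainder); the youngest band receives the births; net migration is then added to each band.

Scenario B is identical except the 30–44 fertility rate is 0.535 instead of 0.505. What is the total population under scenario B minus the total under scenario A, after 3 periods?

608

— Period 1 —
Births: 11400 * 0.505 = 5757
15–29: 5100 * 0.948 = 4835
30–44: 5200 * 0.953 = 4956
45–59: 11400 * 0.947 = 10796
60–74: 12100 * 0.927 = 11217
75–89: 13700 * 0.924 = 12659
90+: 11700 * 0.951 + 900 * 0.43 = 11127 + 387 = 11514
Net migration: 0–14 − 225 → 5532; 15–29 + 225 → 5060; 30–44 + 210 → 5166; 45–59 − 30 → 10766; 60–74 + 225 → 11442; 75–89 − 40 → 12619; 90+ + 225 → 11739
→ [5532, 5060, 5166, 10766, 11442, 12619, 11739]
— Period 2 —
Births: 5166 * 0.505 = 2609
15–29: 5532 * 0.948 = 5244
30–44: 5060 * 0.953 = 4822
45–59: 5166 * 0.947 = 4892
60–74: 10766 * 0.927 = 9980
75–89: 11442 * 0.924 = 10572
90+: 12619 * 0.951 + 11739 * 0.43 = 12001 + 5048 = 17049
Net migration: 0–14 − 225 → 2384; 15–29 + 225 → 5469; 30–44 + 210 → 5032; 45–59 − 30 → 4862; 60–74 + 225 → 10205; 75–89 − 40 → 10532; 90+ + 225 → 17274
→ [2384, 5469, 5032, 4862, 10205, 10532, 17274]
— Period 3 —
Births: 5032 * 0.505 = 2541
15–29: 2384 * 0.948 = 2260
30–44: 5469 * 0.953 = 5212
45–59: 5032 * 0.947 = 4765
60–74: 4862 * 0.927 = 4507
75–89: 10205 * 0.924 = 9429
90+: 10532 * 0.951 + 17274 * 0.43 = 10016 + 7428 = 17444
Net migration: 0–14 − 225 → 2316; 15–29 + 225 → 2485; 30–44 + 210 → 5422; 45–59 − 30 → 4735; 60–74 + 225 → 4732; 75–89 − 40 → 9389; 90+ + 225 → 17669
→ [2316, 2485, 5422, 4735, 4732, 9389, 17669]
Scenario A total after 3 periods: 46748
Scenario B projection —
— Period 1 —
Births: 11400 * 0.535 = 6099
15–29: 5100 * 0.948 = 4835
30–44: 5200 * 0.953 = 4956
45–59: 11400 * 0.947 = 10796
60–74: 12100 * 0.927 = 11217
75–89: 13700 * 0.924 = 12659
90+: 11700 * 0.951 + 900 * 0.43 = 11127 + 387 = 11514
Net migration: 0–14 − 225 → 5874; 15–29 + 225 → 5060; 30–44 + 210 → 5166; 45–59 − 30 → 10766; 60–74 + 225 → 11442; 75–89 − 40 → 12619; 90+ + 225 → 11739
→ [5874, 5060, 5166, 10766, 11442, 12619, 11739]
— Period 2 —
Births: 5166 * 0.535 = 2764
15–29: 5874 * 0.948 = 5569
30–44: 5060 * 0.953 = 4822
45–59: 5166 * 0.947 = 4892
60–74: 10766 * 0.927 = 9980
75–89: 11442 * 0.924 = 10572
90+: 12619 * 0.951 + 11739 * 0.43 = 12001 + 5048 = 17049
Net migration: 0–14 − 225 → 2539; 15–29 + 225 → 5794; 30–44 + 210 → 5032; 45–59 − 30 → 4862; 60–74 + 225 → 10205; 75–89 − 40 → 10532; 90+ + 225 → 17274
→ [2539, 5794, 5032, 4862, 10205, 10532, 17274]
— Period 3 —
Births: 5032 * 0.535 = 2692
15–29: 2539 * 0.948 = 2407
30–44: 5794 * 0.953 = 5522
45–59: 5032 * 0.947 = 4765
60–74: 4862 * 0.927 = 4507
75–89: 10205 * 0.924 = 9429
90+: 10532 * 0.951 + 17274 * 0.43 = 10016 + 7428 = 17444
Net migration: 0–14 − 225 → 2467; 15–29 + 225 → 2632; 30–44 + 210 → 5732; 45–59 − 30 → 4735; 60–74 + 225 → 4732; 75–89 − 40 → 9389; 90+ + 225 → 17669
→ [2467, 2632, 5732, 4735, 4732, 9389, 17669]
Scenario B total after 3 periods: 47356
Difference B − A = 47356 − 46748 = 608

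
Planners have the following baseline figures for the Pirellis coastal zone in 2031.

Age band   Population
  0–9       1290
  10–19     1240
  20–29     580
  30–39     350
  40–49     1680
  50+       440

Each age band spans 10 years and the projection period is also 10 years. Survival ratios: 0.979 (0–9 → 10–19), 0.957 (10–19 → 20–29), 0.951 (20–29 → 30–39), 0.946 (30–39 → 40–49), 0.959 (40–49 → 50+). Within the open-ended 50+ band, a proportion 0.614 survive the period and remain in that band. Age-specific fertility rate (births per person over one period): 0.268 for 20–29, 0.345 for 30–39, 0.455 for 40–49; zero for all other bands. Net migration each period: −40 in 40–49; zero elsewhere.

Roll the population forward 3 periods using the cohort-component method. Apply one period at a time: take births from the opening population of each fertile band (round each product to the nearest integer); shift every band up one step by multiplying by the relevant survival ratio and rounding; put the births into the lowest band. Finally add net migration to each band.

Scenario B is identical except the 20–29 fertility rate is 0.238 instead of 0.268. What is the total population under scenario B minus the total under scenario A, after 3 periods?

-86

Let band 1 be 0–9 through band 6 = 50+.
— Period 1 —
Births: 580 × 0.268 = 155 ; 350 × 0.345 = 121 ; 1680 × 0.455 = 764 — total 1040
Band 2: 1290 × 0.979 = 1263
Band 3: 1240 × 0.957 = 1187
Band 4: 580 × 0.951 = 552
Band 5: 350 × 0.946 = 331
Band 6: 1680 × 0.959 + 440 × 0.614 = 1611 + 270 = 1881
Net migration: Band 5 − 40 → 291
Giving 1040 / 1263 / 1187 / 552 / 291 / 1881.
— Period 2 —
Births: 1187 × 0.268 = 318 ; 552 × 0.345 = 190 ; 291 × 0.455 = 132 — total 640
Band 2: 1040 × 0.979 = 1018
Band 3: 1263 × 0.957 = 1209
Band 4: 1187 × 0.951 = 1129
Band 5: 552 × 0.946 = 522
Band 6: 291 × 0.959 + 1881 × 0.614 = 279 + 1155 = 1434
Net migration: Band 5 − 40 → 482
Giving 640 / 1018 / 1209 / 1129 / 482 / 1434.
— Period 3 —
Births: 1209 × 0.268 = 324 ; 1129 × 0.345 = 390 ; 482 × 0.455 = 219 — total 933
Band 2: 640 × 0.979 = 627
Band 3: 1018 × 0.957 = 974
Band 4: 1209 × 0.951 = 1150
Band 5: 1129 × 0.946 = 1068
Band 6: 482 × 0.959 + 1434 × 0.614 = 462 + 880 = 1342
Net migration: Band 5 − 40 → 1028
Giving 933 / 627 / 974 / 1150 / 1028 / 1342.
Scenario A total after 3 periods: 6054
Scenario B projection —
— Period 1 —
Births: 580 × 0.238 = 138 ; 350 × 0.345 = 121 ; 1680 × 0.455 = 764 — total 1023
Band 2: 1290 × 0.979 = 1263
Band 3: 1240 × 0.957 = 1187
Band 4: 580 × 0.951 = 552
Band 5: 350 × 0.946 = 331
Band 6: 1680 × 0.959 + 440 × 0.614 = 1611 + 270 = 1881
Net migration: Band 5 − 40 → 291
Giving 1023 / 1263 / 1187 / 552 / 291 / 1881.
— Period 2 —
Births: 1187 × 0.238 = 283 ; 552 × 0.345 = 190 ; 291 × 0.455 = 132 — total 605
Band 2: 1023 × 0.979 = 1002
Band 3: 1263 × 0.957 = 1209
Band 4: 1187 × 0.951 = 1129
Band 5: 552 × 0.946 = 522
Band 6: 291 × 0.959 + 1881 × 0.614 = 279 + 1155 = 1434
Net migration: Band 5 − 40 → 482
Giving 605 / 1002 / 1209 / 1129 / 482 / 1434.
— Period 3 —
Births: 1209 × 0.238 = 288 ; 1129 × 0.345 = 390 ; 482 × 0.455 = 219 — total 897
Band 2: 605 × 0.979 = 592
Band 3: 1002 × 0.957 = 959
Band 4: 1209 × 0.951 = 1150
Band 5: 1129 × 0.946 = 1068
Band 6: 482 × 0.959 + 1434 × 0.614 = 462 + 880 = 1342
Net migration: Band 5 − 40 → 1028
Giving 897 / 592 / 959 / 1150 / 1028 / 1342.
Scenario B total after 3 periods: 5968
Difference B − A = 5968 − 6054 = -86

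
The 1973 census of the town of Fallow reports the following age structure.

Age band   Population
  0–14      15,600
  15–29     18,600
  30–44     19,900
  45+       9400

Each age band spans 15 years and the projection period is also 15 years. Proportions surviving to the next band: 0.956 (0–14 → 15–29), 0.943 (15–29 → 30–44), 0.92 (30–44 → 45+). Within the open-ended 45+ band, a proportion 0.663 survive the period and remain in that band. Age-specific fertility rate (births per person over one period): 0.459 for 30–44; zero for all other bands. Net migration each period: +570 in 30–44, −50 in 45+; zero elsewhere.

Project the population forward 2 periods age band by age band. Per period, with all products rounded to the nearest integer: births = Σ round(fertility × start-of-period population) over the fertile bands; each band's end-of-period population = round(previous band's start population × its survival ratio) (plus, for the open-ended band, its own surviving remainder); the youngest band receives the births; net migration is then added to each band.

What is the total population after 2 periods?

64526

Call the bands 1 to 4, youngest first.
Period 1.
Births: 19900 × 0.459 = 9134
Band 2: 15600 × 0.956 = 14914
Band 3: 18600 × 0.943 = 17540
Band 4: 19900 × 0.92 + 9400 × 0.663 = 18308 + 6232 = 24540
Net migration: Band 3 + 570 → 18110; Band 4 − 50 → 24490
→ [9134, 14914, 18110, 24490]
Period 2.
Births: 18110 × 0.459 = 8312
Band 2: 9134 × 0.956 = 8732
Band 3: 14914 × 0.943 = 14064
Band 4: 18110 × 0.92 + 24490 × 0.663 = 16661 + 16237 = 32898
Net migration: Band 3 + 570 → 14634; Band 4 − 50 → 32848
→ [8312, 8732, 14634, 32848]
Total after period 2: 8312 + 8732 + 14634 + 32848 = 64526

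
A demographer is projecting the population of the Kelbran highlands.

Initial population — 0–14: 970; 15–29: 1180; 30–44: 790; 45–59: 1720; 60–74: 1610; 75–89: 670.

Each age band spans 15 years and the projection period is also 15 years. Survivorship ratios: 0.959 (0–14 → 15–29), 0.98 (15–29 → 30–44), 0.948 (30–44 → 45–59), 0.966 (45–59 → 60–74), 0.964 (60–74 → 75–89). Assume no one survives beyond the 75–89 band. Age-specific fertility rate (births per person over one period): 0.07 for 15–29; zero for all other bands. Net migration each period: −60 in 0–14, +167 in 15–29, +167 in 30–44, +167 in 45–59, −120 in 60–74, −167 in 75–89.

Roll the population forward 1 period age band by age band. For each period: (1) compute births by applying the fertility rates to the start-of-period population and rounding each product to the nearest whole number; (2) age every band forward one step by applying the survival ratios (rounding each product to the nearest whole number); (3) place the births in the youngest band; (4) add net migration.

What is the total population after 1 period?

(Groups numbered youngest = 1 to oldest = 6.)
Period 1.
Births: 1180 × 0.07 = 83
Group 2: 970 × 0.959 = 930
Group 3: 1180 × 0.98 = 1156
Group 4: 790 × 0.948 = 749
Group 5: 1720 × 0.966 = 1662
Group 6: 1610 × 0.964 = 1552
Net migration: Group 1 − 60 → 23; Group 2 + 167 → 1097; Group 3 + 167 → 1323; Group 4 + 167 → 916; Group 5 − 120 → 1542; Group 6 − 167 → 1385
Population now: 0–14=23, 15–29=1097, 30–44=1323, 45–59=916, 60–74=1542, 75–89=1385
Total after period 1: 23 + 1097 + 1323 + 916 + 1542 + 1385 = 6286

6286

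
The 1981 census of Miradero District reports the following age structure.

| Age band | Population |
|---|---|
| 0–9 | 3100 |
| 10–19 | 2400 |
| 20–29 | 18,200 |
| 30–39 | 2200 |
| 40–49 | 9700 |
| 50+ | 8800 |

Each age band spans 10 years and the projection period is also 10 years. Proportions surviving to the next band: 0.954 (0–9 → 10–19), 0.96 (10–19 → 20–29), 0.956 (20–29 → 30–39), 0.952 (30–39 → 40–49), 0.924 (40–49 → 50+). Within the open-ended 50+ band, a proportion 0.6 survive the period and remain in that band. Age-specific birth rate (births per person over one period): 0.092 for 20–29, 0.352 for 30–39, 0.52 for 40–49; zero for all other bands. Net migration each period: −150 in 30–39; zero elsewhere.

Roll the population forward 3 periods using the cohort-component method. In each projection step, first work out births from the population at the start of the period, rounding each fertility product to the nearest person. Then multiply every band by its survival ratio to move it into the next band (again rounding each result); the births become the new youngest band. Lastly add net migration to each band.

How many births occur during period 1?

7492

Period 1.
Births: 18200 × 0.092 = 1674  |  2200 × 0.352 = 774  |  9700 × 0.52 = 5044 → 7492
10–19: 3100 × 0.954 = 2957
20–29: 2400 × 0.96 = 2304
30–39: 18200 × 0.956 = 17399
40–49: 2200 × 0.952 = 2094
50+: 9700 × 0.924 + 8800 × 0.6 = 8963 + 5280 = 14243
Net migration: 30–39 − 150 → 17249
→ [7492, 2957, 2304, 17249, 2094, 14243]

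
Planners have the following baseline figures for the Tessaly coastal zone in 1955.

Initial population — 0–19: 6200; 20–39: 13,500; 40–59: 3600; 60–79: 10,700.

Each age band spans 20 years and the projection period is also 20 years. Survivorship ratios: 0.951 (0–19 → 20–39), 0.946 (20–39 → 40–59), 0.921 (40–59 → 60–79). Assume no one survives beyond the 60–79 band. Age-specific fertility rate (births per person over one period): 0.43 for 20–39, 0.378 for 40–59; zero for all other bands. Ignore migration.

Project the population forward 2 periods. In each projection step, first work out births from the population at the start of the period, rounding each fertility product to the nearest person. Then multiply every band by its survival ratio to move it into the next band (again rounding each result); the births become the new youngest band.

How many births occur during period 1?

Numbering the bands 1..4 from youngest to oldest:
Period 1.
Births: 13500 * 0.43 = 5805  |  3600 * 0.378 = 1361 → total 7166
Band 2: 6200 * 0.951 = 5896
Band 3: 13500 * 0.946 = 12771
Band 4: 3600 * 0.921 = 3316
→ [7166, 5896, 12771, 3316]

7166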